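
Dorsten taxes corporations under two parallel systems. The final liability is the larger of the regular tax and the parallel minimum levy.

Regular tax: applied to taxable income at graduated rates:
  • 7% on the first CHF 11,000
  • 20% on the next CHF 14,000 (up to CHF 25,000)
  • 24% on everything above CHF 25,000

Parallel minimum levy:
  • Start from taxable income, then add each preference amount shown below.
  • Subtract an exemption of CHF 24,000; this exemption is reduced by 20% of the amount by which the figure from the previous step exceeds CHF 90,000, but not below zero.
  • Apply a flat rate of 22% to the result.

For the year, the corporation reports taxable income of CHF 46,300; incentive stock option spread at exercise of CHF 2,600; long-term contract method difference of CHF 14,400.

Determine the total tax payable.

CHF 8,682

Parallel minimum levy:
  Adjusted income: CHF 46,300 + CHF 2,600 + CHF 14,400 = CHF 63,300
  Exemption: CHF 63,300 ≤ CHF 90,000, so full CHF 24,000 applies
  Base: CHF 63,300 − CHF 24,000 = CHF 39,300
  CHF 39,300 × 22% = CHF 8,646

Regular tax:
  CHF 11,000 × 7% = CHF 770
  CHF 14,000 × 20% = CHF 2,800
  CHF 21,300 × 24% = CHF 5,112
  → CHF 8,682

CHF 8,682 > CHF 8,646, so the regular tax governs.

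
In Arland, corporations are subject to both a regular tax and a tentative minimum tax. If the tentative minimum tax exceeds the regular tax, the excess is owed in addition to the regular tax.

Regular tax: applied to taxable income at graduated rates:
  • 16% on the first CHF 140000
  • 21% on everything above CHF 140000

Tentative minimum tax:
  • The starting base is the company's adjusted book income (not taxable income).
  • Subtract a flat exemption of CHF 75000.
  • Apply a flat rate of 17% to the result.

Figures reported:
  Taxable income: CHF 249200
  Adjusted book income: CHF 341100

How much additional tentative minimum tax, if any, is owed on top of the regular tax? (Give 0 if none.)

Regular tax:
  CHF 140000 × 16% = CHF 22400
  CHF 109200 × 21% = CHF 22932
  → CHF 45332

Tentative minimum tax:
  Base (adjusted book income): CHF 341100
  Less exemption CHF 75000 → base CHF 266100
  CHF 266100 × 17% = CHF 45237

CHF 45237 ≤ CHF 45332, so no add-on is due.

CHF 0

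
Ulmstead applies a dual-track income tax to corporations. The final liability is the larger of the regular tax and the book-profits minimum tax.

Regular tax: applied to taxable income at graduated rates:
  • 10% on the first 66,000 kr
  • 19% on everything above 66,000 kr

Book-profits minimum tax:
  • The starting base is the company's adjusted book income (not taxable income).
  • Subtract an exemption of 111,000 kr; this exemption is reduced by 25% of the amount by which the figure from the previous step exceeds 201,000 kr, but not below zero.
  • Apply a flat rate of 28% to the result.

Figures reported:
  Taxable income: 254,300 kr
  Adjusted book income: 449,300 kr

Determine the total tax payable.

Regular tax:
  66,000 kr × 10% = 6,600 kr
  188,300 kr × 19% = 35,777 kr
  → 42,377 kr

Book-profits minimum tax:
  Base (adjusted book income): 449,300 kr
  Exemption: 111,000 kr − 25% × (449,300 kr − 201,000 kr) = 111,000 kr − 62,075 kr = 48,925 kr
  Base: 449,300 kr − 48,925 kr = 400,375 kr
  400,375 kr × 28% = 112,105 kr

112,105 kr > 42,377 kr, so the book-profits minimum tax is the binding amount.

112,105 kr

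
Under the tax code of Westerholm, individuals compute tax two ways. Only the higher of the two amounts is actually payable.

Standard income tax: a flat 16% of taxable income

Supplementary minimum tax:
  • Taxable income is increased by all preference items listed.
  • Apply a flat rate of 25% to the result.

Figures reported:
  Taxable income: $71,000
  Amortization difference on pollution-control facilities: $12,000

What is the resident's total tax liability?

$20,750

Supplementary minimum tax:
  Adjusted income: $71,000 + $12,000 = $83,000
  $83,000 × 25% = $20,750

Standard income tax:
  $71,000 × 16% = $11,360

$20,750 > $11,360, so the supplementary minimum tax is the binding amount.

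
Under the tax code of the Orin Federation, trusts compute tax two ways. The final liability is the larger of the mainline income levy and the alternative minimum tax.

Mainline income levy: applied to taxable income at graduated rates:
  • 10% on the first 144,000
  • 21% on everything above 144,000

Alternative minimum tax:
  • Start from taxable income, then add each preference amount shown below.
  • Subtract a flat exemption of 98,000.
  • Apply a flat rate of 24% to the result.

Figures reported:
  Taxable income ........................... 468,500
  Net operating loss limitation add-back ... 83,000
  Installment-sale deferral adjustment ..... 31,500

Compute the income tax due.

116,400

Mainline income levy:
  144,000 × 10% = 14,400
  324,500 × 21% = 68,145
  → 82,545

Alternative minimum tax:
  Adjusted income: 468,500 + 83,000 + 31,500 = 583,000
  Less exemption 98,000 → base 485,000
  485,000 × 24% = 116,400

116,400 > 82,545, so the alternative minimum tax is the binding amount.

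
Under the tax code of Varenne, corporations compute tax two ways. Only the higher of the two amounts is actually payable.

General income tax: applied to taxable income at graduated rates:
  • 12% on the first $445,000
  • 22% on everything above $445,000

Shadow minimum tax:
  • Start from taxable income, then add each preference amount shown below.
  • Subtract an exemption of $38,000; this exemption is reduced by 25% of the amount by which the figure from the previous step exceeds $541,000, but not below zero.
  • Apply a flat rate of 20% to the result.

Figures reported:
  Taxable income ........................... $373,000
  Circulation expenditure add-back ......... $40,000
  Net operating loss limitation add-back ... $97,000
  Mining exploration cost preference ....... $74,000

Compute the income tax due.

$111,350

General income tax:
  $373,000 × 12% = $44,760

Shadow minimum tax:
  Adjusted income: $373,000 + $40,000 + $97,000 + $74,000 = $584,000
  Exemption: $38,000 − 25% × ($584,000 − $541,000) = $38,000 − $10,750 = $27,250
  Base: $584,000 − $27,250 = $556,750
  $556,750 × 20% = $111,350

$111,350 > $44,760, so the shadow minimum tax is the binding amount.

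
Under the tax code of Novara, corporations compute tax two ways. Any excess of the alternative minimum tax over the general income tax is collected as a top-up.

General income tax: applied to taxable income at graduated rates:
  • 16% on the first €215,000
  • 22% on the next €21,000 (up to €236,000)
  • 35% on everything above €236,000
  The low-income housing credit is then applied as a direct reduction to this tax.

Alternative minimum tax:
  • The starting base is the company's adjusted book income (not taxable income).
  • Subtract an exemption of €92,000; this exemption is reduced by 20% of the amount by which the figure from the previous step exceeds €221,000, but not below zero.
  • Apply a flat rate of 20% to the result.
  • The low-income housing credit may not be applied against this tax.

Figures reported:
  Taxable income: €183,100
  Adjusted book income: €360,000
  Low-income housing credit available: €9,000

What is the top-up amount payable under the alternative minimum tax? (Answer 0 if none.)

€38,864

General income tax:
  €183,100 × 16% = €29,296
  Less low-income housing credit €9,000 → €20,296

Alternative minimum tax:
  Base (adjusted book income): €360,000
  Exemption: €92,000 − 20% × (€360,000 − €221,000) = €92,000 − €27,800 = €64,200
  Base: €360,000 − €64,200 = €295,800
  €295,800 × 20% = €59,160

Excess of alternative minimum tax over general income tax: €59,160 − €20,296 = €38,864.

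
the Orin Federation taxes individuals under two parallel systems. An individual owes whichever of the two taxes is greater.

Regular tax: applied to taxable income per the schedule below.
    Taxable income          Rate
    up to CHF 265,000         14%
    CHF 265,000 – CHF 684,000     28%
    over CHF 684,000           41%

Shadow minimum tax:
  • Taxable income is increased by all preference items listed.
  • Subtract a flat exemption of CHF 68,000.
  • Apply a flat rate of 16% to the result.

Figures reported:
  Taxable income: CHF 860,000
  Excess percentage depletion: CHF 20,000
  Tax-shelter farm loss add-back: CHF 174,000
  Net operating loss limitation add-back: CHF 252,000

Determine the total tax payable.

Regular tax:
  CHF 265,000 × 14% = CHF 37,100
  CHF 419,000 × 28% = CHF 117,320
  CHF 176,000 × 41% = CHF 72,160
  → CHF 226,580

Shadow minimum tax:
  Adjusted income: CHF 860,000 + CHF 20,000 + CHF 174,000 + CHF 252,000 = CHF 1,306,000
  Less exemption CHF 68,000 → base CHF 1,238,000
  CHF 1,238,000 × 16% = CHF 198,080

CHF 226,580 > CHF 198,080, so the regular tax governs.

CHF 226,580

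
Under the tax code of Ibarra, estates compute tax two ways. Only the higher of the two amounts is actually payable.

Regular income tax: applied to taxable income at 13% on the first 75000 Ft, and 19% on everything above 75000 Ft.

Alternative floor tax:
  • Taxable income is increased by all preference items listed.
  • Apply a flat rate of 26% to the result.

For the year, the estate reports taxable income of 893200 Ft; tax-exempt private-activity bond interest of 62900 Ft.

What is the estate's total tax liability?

Regular income tax:
  75000 Ft × 13% = 9750 Ft
  818200 Ft × 19% = 155458 Ft
  → 165208 Ft

Alternative floor tax:
  Adjusted income: 893200 Ft + 62900 Ft = 956100 Ft
  956100 Ft × 26% = 248586 Ft

248586 Ft > 165208 Ft, so the alternative floor tax is the binding amount.

248586 Ft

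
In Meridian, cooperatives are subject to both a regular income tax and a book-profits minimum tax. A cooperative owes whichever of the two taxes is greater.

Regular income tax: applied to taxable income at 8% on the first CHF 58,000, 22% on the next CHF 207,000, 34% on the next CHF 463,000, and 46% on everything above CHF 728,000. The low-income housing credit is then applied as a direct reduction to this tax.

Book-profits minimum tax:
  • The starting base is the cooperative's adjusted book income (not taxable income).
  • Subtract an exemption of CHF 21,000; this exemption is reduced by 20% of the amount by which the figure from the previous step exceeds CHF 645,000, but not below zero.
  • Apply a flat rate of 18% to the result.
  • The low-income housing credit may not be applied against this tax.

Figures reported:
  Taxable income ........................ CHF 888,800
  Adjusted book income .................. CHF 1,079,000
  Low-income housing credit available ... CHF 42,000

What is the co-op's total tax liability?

Regular income tax:
  CHF 58,000 × 8% = CHF 4,640
  CHF 207,000 × 22% = CHF 45,540
  CHF 463,000 × 34% = CHF 157,420
  CHF 160,800 × 46% = CHF 73,968
  → CHF 281,568
  Less low-income housing credit CHF 42,000 → CHF 239,568

Book-profits minimum tax:
  Base (adjusted book income): CHF 1,079,000
  Exemption: 20% × (CHF 1,079,000 − CHF 645,000) = CHF 86,800 ≥ CHF 21,000, so the exemption is fully phased out
  Base: CHF 1,079,000 − CHF 0 = CHF 1,079,000
  CHF 1,079,000 × 18% = CHF 194,220

CHF 239,568 > CHF 194,220, so the regular income tax governs.

CHF 239,568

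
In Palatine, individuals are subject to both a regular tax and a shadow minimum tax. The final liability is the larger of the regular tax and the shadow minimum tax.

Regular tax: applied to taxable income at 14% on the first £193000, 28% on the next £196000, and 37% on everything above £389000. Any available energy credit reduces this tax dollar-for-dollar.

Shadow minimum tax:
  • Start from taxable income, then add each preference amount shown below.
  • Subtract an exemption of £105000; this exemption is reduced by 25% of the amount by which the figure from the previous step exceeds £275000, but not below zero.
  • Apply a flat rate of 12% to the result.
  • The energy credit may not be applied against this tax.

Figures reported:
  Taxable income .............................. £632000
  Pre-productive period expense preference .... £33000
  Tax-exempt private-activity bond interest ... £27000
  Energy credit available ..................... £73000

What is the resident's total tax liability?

£98810

Shadow minimum tax:
  Adjusted income: £632000 + £33000 + £27000 = £692000
  Exemption: £105000 − 25% × (£692000 − £275000) = £105000 − £104250 = £750
  Base: £692000 − £750 = £691250
  £691250 × 12% = £82950

Regular tax:
  £193000 × 14% = £27020
  £196000 × 28% = £54880
  £243000 × 37% = £89910
  → £171810
  Less energy credit £73000 → £98810

£98810 > £82950, so the regular tax governs.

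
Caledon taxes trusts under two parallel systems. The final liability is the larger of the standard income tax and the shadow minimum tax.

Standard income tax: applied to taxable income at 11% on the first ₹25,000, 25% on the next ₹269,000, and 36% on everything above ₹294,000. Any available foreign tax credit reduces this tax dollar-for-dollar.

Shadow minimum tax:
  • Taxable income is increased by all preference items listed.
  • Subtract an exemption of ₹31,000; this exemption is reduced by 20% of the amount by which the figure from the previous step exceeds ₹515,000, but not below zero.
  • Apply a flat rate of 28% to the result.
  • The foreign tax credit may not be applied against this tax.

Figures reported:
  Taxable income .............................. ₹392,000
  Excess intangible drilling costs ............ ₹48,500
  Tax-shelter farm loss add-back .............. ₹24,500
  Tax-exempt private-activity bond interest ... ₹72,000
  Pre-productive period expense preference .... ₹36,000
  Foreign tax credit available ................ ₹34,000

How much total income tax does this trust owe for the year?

₹155,008

Shadow minimum tax:
  Adjusted income: ₹392,000 + ₹48,500 + ₹24,500 + ₹72,000 + ₹36,000 = ₹573,000
  Exemption: ₹31,000 − 20% × (₹573,000 − ₹515,000) = ₹31,000 − ₹11,600 = ₹19,400
  Base: ₹573,000 − ₹19,400 = ₹553,600
  ₹553,600 × 28% = ₹155,008

Standard income tax:
  ₹25,000 × 11% = ₹2,750
  ₹269,000 × 25% = ₹67,250
  ₹98,000 × 36% = ₹35,280
  → ₹105,280
  Less foreign tax credit ₹34,000 → ₹71,280

₹155,008 > ₹71,280, so the shadow minimum tax is the binding amount.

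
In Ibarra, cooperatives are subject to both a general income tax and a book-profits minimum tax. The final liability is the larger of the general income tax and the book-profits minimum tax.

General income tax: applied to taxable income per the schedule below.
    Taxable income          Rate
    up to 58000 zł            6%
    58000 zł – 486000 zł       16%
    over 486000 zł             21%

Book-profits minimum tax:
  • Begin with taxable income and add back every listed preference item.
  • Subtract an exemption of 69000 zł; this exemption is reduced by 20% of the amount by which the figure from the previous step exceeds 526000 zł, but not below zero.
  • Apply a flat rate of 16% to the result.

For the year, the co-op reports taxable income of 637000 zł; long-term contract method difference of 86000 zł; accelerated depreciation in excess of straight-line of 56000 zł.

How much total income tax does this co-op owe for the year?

121696 zł

General income tax:
  58000 zł × 6% = 3480 zł
  428000 zł × 16% = 68480 zł
  151000 zł × 21% = 31710 zł
  → 103670 zł

Book-profits minimum tax:
  Adjusted income: 637000 zł + 86000 zł + 56000 zł = 779000 zł
  Exemption: 69000 zł − 20% × (779000 zł − 526000 zł) = 69000 zł − 50600 zł = 18400 zł
  Base: 779000 zł − 18400 zł = 760600 zł
  760600 zł × 16% = 121696 zł

121696 zł > 103670 zł, so the book-profits minimum tax is the binding amount.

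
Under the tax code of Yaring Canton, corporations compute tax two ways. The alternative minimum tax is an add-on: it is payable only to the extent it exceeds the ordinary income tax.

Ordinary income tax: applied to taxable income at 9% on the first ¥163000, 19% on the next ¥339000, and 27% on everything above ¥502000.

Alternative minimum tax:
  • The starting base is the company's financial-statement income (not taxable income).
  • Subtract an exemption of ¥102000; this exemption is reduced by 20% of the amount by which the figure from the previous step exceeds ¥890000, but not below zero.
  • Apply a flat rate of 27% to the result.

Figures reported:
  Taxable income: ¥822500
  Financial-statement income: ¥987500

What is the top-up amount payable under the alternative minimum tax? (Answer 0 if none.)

Ordinary income tax:
  ¥163000 × 9% = ¥14670
  ¥339000 × 19% = ¥64410
  ¥320500 × 27% = ¥86535
  → ¥165615

Alternative minimum tax:
  Base (financial-statement income): ¥987500
  Exemption: ¥102000 − 20% × (¥987500 − ¥890000) = ¥102000 − ¥19500 = ¥82500
  Base: ¥987500 − ¥82500 = ¥905000
  ¥905000 × 27% = ¥244350

Excess of alternative minimum tax over ordinary income tax: ¥244350 − ¥165615 = ¥78735.

¥78735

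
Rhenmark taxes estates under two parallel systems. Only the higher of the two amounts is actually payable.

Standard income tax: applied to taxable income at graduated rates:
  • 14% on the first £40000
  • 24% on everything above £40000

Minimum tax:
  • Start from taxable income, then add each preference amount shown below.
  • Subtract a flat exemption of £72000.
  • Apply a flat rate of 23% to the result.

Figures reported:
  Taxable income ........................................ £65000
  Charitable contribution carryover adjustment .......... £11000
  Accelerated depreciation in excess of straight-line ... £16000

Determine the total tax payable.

£11600

Standard income tax:
  £40000 × 14% = £5600
  £25000 × 24% = £6000
  → £11600

Minimum tax:
  Adjusted income: £65000 + £11000 + £16000 = £92000
  Less exemption £72000 → base £20000
  £20000 × 23% = £4600

£11600 > £4600, so the standard income tax governs.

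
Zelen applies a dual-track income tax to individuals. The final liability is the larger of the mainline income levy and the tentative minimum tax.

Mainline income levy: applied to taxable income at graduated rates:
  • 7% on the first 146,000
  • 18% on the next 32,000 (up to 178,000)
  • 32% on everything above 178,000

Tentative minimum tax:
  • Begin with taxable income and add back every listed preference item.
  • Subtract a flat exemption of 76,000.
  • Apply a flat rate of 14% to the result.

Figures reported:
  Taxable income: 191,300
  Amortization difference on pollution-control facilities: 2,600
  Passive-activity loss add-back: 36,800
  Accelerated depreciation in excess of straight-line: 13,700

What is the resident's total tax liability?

23,576

Tentative minimum tax:
  Adjusted income: 191,300 + 2,600 + 36,800 + 13,700 = 244,400
  Less exemption 76,000 → base 168,400
  168,400 × 14% = 23,576

Mainline income levy:
  146,000 × 7% = 10,220
  32,000 × 18% = 5,760
  13,300 × 32% = 4,256
  → 20,236

23,576 > 20,236, so the tentative minimum tax is the binding amount.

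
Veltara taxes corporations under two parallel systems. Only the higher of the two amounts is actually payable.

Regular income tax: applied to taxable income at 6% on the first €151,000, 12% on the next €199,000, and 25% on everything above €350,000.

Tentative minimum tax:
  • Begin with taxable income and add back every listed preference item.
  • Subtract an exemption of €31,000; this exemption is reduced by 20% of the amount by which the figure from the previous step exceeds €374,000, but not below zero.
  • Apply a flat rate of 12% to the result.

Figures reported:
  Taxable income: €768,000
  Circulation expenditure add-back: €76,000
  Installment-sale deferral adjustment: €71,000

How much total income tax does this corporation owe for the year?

€137,440

Regular income tax:
  €151,000 × 6% = €9,060
  €199,000 × 12% = €23,880
  €418,000 × 25% = €104,500
  → €137,440

Tentative minimum tax:
  Adjusted income: €768,000 + €76,000 + €71,000 = €915,000
  Exemption: 20% × (€915,000 − €374,000) = €108,200 ≥ €31,000, so the exemption is fully phased out
  Base: €915,000 − €0 = €915,000
  €915,000 × 12% = €109,800

€137,440 > €109,800, so the regular income tax governs.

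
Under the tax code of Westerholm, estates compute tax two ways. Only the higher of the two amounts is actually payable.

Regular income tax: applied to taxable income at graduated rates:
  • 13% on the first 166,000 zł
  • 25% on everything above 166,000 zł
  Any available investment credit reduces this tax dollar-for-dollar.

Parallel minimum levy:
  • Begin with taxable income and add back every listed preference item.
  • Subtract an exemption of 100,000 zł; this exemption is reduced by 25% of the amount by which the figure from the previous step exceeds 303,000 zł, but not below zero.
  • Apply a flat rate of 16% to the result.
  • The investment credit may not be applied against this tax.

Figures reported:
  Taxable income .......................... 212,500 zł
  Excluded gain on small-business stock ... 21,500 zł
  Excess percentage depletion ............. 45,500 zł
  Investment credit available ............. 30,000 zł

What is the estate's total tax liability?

Regular income tax:
  166,000 zł × 13% = 21,580 zł
  46,500 zł × 25% = 11,625 zł
  → 33,205 zł
  Less investment credit 30,000 zł → 3,205 zł

Parallel minimum levy:
  Adjusted income: 212,500 zł + 21,500 zł + 45,500 zł = 279,500 zł
  Exemption: 279,500 zł ≤ 303,000 zł, so full 100,000 zł applies
  Base: 279,500 zł − 100,000 zł = 179,500 zł
  179,500 zł × 16% = 28,720 zł

28,720 zł > 3,205 zł, so the parallel minimum levy is the binding amount.

28,720 zł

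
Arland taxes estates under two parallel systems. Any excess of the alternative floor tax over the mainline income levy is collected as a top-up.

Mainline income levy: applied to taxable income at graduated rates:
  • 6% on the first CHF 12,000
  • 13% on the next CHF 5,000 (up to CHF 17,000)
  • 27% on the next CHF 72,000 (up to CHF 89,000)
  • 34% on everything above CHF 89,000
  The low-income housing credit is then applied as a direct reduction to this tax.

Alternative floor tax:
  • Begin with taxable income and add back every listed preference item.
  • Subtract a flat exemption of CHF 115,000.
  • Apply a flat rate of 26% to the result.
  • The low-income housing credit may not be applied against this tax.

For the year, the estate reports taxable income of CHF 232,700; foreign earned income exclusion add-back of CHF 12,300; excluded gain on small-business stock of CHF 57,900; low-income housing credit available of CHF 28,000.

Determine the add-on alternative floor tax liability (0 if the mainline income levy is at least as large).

Alternative floor tax:
  Adjusted income: CHF 232,700 + CHF 12,300 + CHF 57,900 = CHF 302,900
  Less exemption CHF 115,000 → base CHF 187,900
  CHF 187,900 × 26% = CHF 48,854

Mainline income levy:
  CHF 12,000 × 6% = CHF 720
  CHF 5,000 × 13% = CHF 650
  CHF 72,000 × 27% = CHF 19,440
  CHF 143,700 × 34% = CHF 48,858
  → CHF 69,668
  Less low-income housing credit CHF 28,000 → CHF 41,668

Excess of alternative floor tax over mainline income levy: CHF 48,854 − CHF 41,668 = CHF 7,186.

CHF 7,186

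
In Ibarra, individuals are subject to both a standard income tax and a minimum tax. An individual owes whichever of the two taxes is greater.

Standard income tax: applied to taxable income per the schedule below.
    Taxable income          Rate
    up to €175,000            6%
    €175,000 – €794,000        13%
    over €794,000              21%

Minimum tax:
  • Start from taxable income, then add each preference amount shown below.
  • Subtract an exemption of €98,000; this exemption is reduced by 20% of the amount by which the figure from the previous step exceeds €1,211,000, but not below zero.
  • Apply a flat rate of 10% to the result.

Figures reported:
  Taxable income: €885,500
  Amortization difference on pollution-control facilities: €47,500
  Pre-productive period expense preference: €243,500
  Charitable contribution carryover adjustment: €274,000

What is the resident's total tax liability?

€140,040

Standard income tax:
  €175,000 × 6% = €10,500
  €619,000 × 13% = €80,470
  €91,500 × 21% = €19,215
  → €110,185

Minimum tax:
  Adjusted income: €885,500 + €47,500 + €243,500 + €274,000 = €1,450,500
  Exemption: €98,000 − 20% × (€1,450,500 − €1,211,000) = €98,000 − €47,900 = €50,100
  Base: €1,450,500 − €50,100 = €1,400,400
  €1,400,400 × 10% = €140,040

€140,040 > €110,185, so the minimum tax is the binding amount.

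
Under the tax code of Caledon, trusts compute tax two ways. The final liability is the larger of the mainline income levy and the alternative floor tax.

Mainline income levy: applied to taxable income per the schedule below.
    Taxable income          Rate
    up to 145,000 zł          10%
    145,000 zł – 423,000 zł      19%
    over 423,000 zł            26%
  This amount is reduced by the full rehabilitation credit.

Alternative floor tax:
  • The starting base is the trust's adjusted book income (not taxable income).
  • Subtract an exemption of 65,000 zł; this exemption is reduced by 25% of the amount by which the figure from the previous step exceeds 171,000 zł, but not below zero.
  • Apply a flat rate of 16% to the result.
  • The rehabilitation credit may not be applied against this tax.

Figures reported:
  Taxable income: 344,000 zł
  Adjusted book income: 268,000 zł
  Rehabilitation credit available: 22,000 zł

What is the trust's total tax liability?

Alternative floor tax:
  Base (adjusted book income): 268,000 zł
  Exemption: 65,000 zł − 25% × (268,000 zł − 171,000 zł) = 65,000 zł − 24,250 zł = 40,750 zł
  Base: 268,000 zł − 40,750 zł = 227,250 zł
  227,250 zł × 16% = 36,360 zł

Mainline income levy:
  145,000 zł × 10% = 14,500 zł
  199,000 zł × 19% = 37,810 zł
  → 52,310 zł
  Less rehabilitation credit 22,000 zł → 30,310 zł

36,360 zł > 30,310 zł, so the alternative floor tax is the binding amount.

36,360 zł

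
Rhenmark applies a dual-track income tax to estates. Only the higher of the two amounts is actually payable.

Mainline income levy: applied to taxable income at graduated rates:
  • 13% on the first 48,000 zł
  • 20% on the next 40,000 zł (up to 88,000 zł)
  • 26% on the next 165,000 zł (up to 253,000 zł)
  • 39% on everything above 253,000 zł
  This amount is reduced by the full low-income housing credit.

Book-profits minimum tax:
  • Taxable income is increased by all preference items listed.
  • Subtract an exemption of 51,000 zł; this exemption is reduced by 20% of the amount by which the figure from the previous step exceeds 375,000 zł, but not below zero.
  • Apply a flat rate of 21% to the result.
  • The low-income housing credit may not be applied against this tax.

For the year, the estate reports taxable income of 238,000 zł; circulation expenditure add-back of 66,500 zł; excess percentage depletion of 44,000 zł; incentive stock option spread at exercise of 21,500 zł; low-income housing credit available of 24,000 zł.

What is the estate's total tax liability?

Book-profits minimum tax:
  Adjusted income: 238,000 zł + 66,500 zł + 44,000 zł + 21,500 zł = 370,000 zł
  Exemption: 370,000 zł ≤ 375,000 zł, so full 51,000 zł applies
  Base: 370,000 zł − 51,000 zł = 319,000 zł
  319,000 zł × 21% = 66,990 zł

Mainline income levy:
  48,000 zł × 13% = 6,240 zł
  40,000 zł × 20% = 8,000 zł
  150,000 zł × 26% = 39,000 zł
  → 53,240 zł
  Less low-income housing credit 24,000 zł → 29,240 zł

66,990 zł > 29,240 zł, so the book-profits minimum tax is the binding amount.

66,990 zł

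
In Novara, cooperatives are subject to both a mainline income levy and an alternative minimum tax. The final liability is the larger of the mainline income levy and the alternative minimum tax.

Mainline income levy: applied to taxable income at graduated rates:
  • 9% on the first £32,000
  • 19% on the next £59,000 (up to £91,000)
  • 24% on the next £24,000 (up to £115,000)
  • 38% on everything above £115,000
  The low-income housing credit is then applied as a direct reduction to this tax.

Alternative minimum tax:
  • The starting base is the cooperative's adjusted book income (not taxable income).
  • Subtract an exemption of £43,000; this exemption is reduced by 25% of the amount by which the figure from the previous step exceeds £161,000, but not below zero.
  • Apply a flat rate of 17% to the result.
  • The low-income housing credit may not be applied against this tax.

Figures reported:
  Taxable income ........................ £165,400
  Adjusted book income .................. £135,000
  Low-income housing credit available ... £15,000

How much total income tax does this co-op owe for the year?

Mainline income levy:
  £32,000 × 9% = £2,880
  £59,000 × 19% = £11,210
  £24,000 × 24% = £5,760
  £50,400 × 38% = £19,152
  → £39,002
  Less low-income housing credit £15,000 → £24,002

Alternative minimum tax:
  Base (adjusted book income): £135,000
  Exemption: £135,000 ≤ £161,000, so full £43,000 applies
  Base: £135,000 − £43,000 = £92,000
  £92,000 × 17% = £15,640

£24,002 > £15,640, so the mainline income levy governs.

£24,002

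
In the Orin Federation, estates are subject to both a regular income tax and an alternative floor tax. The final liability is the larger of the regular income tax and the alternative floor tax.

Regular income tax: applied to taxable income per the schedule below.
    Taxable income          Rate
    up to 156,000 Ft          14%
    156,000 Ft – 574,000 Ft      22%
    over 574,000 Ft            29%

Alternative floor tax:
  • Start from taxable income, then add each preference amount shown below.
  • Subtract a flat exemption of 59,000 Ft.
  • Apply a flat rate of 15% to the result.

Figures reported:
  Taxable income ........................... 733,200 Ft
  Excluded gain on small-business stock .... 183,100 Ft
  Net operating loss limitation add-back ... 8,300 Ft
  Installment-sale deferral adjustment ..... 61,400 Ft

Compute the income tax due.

159,968 Ft

Alternative floor tax:
  Adjusted income: 733,200 Ft + 183,100 Ft + 8,300 Ft + 61,400 Ft = 986,000 Ft
  Less exemption 59,000 Ft → base 927,000 Ft
  927,000 Ft × 15% = 139,050 Ft

Regular income tax:
  156,000 Ft × 14% = 21,840 Ft
  418,000 Ft × 22% = 91,960 Ft
  159,200 Ft × 29% = 46,168 Ft
  → 159,968 Ft

159,968 Ft > 139,050 Ft, so the regular income tax governs.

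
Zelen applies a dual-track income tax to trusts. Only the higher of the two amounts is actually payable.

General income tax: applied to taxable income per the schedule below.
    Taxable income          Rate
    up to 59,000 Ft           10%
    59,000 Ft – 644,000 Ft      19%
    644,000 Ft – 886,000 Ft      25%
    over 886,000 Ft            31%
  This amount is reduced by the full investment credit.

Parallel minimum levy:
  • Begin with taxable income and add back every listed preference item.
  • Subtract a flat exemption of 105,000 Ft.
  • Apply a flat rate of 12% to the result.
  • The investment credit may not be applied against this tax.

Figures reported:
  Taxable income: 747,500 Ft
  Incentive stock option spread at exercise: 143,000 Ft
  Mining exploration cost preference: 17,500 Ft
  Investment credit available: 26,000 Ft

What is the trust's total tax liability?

Parallel minimum levy:
  Adjusted income: 747,500 Ft + 143,000 Ft + 17,500 Ft = 908,000 Ft
  Less exemption 105,000 Ft → base 803,000 Ft
  803,000 Ft × 12% = 96,360 Ft

General income tax:
  59,000 Ft × 10% = 5,900 Ft
  585,000 Ft × 19% = 111,150 Ft
  103,500 Ft × 25% = 25,875 Ft
  → 142,925 Ft
  Less investment credit 26,000 Ft → 116,925 Ft

116,925 Ft > 96,360 Ft, so the general income tax governs.

116,925 Ft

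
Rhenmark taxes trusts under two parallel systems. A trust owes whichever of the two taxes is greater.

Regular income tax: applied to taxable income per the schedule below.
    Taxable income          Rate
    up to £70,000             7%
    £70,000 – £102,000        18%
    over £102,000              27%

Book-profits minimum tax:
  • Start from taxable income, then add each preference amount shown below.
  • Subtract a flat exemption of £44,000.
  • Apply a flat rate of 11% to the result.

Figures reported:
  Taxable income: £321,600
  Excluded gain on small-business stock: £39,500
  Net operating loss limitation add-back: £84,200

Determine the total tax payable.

£69,952

Book-profits minimum tax:
  Adjusted income: £321,600 + £39,500 + £84,200 = £445,300
  Less exemption £44,000 → base £401,300
  £401,300 × 11% = £44,143

Regular income tax:
  £70,000 × 7% = £4,900
  £32,000 × 18% = £5,760
  £219,600 × 27% = £59,292
  → £69,952

£69,952 > £44,143, so the regular income tax governs.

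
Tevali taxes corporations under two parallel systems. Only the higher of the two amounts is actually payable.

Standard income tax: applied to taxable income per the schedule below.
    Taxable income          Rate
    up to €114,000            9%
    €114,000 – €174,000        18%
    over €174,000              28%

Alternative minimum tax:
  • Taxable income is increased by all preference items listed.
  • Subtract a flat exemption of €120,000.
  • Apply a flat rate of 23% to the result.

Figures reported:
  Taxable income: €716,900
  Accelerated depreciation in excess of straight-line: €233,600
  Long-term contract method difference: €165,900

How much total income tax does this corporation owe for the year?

Alternative minimum tax:
  Adjusted income: €716,900 + €233,600 + €165,900 = €1,116,400
  Less exemption €120,000 → base €996,400
  €996,400 × 23% = €229,172

Standard income tax:
  €114,000 × 9% = €10,260
  €60,000 × 18% = €10,800
  €542,900 × 28% = €152,012
  → €173,072

€229,172 > €173,072, so the alternative minimum tax is the binding amount.

€229,172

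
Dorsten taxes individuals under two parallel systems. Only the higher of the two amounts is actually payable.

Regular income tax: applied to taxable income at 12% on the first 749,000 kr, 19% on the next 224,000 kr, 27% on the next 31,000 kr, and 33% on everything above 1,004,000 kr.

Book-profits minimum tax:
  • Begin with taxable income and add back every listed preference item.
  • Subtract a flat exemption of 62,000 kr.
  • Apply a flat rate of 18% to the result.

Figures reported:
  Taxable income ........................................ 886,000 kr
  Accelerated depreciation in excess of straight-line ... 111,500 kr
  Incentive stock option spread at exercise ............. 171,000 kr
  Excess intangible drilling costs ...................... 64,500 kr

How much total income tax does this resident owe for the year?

Book-profits minimum tax:
  Adjusted income: 886,000 kr + 111,500 kr + 171,000 kr + 64,500 kr = 1,233,000 kr
  Less exemption 62,000 kr → base 1,171,000 kr
  1,171,000 kr × 18% = 210,780 kr

Regular income tax:
  749,000 kr × 12% = 89,880 kr
  137,000 kr × 19% = 26,030 kr
  → 115,910 kr

210,780 kr > 115,910 kr, so the book-profits minimum tax is the binding amount.

210,780 kr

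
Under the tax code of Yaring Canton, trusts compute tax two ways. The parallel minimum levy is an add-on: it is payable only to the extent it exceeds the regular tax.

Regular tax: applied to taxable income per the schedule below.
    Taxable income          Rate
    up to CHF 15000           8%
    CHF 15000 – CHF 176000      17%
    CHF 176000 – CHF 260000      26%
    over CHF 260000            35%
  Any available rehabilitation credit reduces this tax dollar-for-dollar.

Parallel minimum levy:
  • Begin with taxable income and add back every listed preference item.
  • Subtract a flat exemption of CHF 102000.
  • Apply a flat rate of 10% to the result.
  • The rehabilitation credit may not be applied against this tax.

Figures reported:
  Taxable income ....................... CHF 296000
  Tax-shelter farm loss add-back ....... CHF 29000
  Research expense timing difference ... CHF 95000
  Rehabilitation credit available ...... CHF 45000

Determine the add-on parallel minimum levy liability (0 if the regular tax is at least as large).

Parallel minimum levy:
  Adjusted income: CHF 296000 + CHF 29000 + CHF 95000 = CHF 420000
  Less exemption CHF 102000 → base CHF 318000
  CHF 318000 × 10% = CHF 31800

Regular tax:
  CHF 15000 × 8% = CHF 1200
  CHF 161000 × 17% = CHF 27370
  CHF 84000 × 26% = CHF 21840
  CHF 36000 × 35% = CHF 12600
  → CHF 63010
  Less rehabilitation credit CHF 45000 → CHF 18010

Excess of parallel minimum levy over regular tax: CHF 31800 − CHF 18010 = CHF 13790.

CHF 13790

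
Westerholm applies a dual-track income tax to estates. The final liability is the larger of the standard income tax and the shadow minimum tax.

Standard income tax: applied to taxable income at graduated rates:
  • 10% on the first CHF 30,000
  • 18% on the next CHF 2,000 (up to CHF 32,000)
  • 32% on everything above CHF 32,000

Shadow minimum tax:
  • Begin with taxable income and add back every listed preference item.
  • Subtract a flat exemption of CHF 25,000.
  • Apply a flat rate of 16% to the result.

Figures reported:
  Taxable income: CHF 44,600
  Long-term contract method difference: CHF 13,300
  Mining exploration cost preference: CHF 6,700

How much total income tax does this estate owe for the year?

Standard income tax:
  CHF 30,000 × 10% = CHF 3,000
  CHF 2,000 × 18% = CHF 360
  CHF 12,600 × 32% = CHF 4,032
  → CHF 7,392

Shadow minimum tax:
  Adjusted income: CHF 44,600 + CHF 13,300 + CHF 6,700 = CHF 64,600
  Less exemption CHF 25,000 → base CHF 39,600
  CHF 39,600 × 16% = CHF 6,336

CHF 7,392 > CHF 6,336, so the standard income tax governs.

CHF 7,392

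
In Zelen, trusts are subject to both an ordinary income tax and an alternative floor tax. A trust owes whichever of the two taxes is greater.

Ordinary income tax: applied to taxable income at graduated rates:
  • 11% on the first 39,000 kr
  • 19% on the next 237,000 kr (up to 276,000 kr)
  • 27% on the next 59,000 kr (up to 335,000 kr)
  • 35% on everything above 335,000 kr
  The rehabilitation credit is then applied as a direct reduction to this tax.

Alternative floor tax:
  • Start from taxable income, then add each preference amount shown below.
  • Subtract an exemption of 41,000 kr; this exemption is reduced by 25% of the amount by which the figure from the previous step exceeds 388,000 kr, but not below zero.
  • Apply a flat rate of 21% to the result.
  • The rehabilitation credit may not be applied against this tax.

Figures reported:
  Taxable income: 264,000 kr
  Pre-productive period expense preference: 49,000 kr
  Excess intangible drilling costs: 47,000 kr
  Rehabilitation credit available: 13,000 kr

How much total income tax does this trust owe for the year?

66,990 kr

Ordinary income tax:
  39,000 kr × 11% = 4,290 kr
  225,000 kr × 19% = 42,750 kr
  → 47,040 kr
  Less rehabilitation credit 13,000 kr → 34,040 kr

Alternative floor tax:
  Adjusted income: 264,000 kr + 49,000 kr + 47,000 kr = 360,000 kr
  Exemption: 360,000 kr ≤ 388,000 kr, so full 41,000 kr applies
  Base: 360,000 kr − 41,000 kr = 319,000 kr
  319,000 kr × 21% = 66,990 kr

66,990 kr > 34,040 kr, so the alternative floor tax is the binding amount.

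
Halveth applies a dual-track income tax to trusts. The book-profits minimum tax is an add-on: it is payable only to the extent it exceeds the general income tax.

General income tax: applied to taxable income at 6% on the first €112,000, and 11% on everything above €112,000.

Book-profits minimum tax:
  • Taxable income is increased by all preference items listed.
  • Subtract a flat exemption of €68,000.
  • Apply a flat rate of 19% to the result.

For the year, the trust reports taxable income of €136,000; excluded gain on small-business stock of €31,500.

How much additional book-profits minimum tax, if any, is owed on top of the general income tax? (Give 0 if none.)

Book-profits minimum tax:
  Adjusted income: €136,000 + €31,500 = €167,500
  Less exemption €68,000 → base €99,500
  €99,500 × 19% = €18,905

General income tax:
  €112,000 × 6% = €6,720
  €24,000 × 11% = €2,640
  → €9,360

Excess of book-profits minimum tax over general income tax: €18,905 − €9,360 = €9,545.

€9,545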